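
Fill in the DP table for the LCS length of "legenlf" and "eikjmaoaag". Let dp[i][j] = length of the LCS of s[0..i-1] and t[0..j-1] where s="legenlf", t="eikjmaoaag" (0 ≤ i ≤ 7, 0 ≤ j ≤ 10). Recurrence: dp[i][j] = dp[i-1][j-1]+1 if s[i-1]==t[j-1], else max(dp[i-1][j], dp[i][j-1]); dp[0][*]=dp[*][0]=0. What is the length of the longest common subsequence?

2

   ''  e  i  k  j  m  a  o  a  a  g
''  0  0  0  0  0  0  0  0  0  0  0
 l  0  0  0  0  0  0  0  0  0  0  0
 e  0  1  1  1  1  1  1  1  1  1  1
 g  0  1  1  1  1  1  1  1  1  1  2
 e  0  1  1  1  1  1  1  1  1  1  2
 n  0  1  1  1  1  1  1  1  1  1  2
 l  0  1  1  1  1  1  1  1  1  1  2
 f  0  1  1  1  1  1  1  1  1  1  2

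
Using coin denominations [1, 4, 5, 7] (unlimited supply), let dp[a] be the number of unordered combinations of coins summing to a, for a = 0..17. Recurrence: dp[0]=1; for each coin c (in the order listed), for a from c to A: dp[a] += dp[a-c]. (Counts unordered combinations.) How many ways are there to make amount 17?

19

after  coin     0     1     2     3     4     5     6     7     8     9    10    11    12    13    14    15    16    17
          1     1     1     1     1     1     1     1     1     1     1     1     1     1     1     1     1     1     1
          4     1     1     1     1     2     2     2     2     3     3     3     3     4     4     4     4     5     5
          5     1     1     1     1     2     3     3     3     4     5     6     6     7     8     9    10    11    12
          7     1     1     1     1     2     3     3     4     5     6     7     8    10    11    13    15    17    19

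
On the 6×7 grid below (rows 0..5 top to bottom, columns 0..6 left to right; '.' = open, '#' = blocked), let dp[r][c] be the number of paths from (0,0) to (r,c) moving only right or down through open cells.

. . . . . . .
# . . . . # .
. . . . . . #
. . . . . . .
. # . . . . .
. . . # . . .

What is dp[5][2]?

4

r\c   0   1   2   3   4   5   6
  0   1   1   1   1   1   1   1
  1   0   1   2   3   4   0   1
  2   0   1   3   6  10  10   0
  3   0   1   4  10  20  30  30
  4   0   0   4  14  34  64  94
  5   0   0   4   0  34  98 192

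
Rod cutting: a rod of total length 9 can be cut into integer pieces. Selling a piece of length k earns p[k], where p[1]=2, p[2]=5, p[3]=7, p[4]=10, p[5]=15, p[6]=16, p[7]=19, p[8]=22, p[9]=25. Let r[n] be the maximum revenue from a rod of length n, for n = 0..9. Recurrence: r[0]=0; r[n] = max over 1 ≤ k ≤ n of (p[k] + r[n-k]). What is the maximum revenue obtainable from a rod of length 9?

   n    0    1    2    3    4    5    6    7    8    9
r[n]    0    2    5    7   10   15   17   20   22   25

25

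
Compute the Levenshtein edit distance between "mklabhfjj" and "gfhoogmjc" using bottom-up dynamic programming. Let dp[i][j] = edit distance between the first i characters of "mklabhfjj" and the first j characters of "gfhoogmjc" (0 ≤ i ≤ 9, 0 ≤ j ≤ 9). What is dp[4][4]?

4

   ''  g  f  h  o  o  g  m  j  c
''  0  1  2  3  4  5  6  7  8  9
 m  1  1  2  3  4  5  6  6  7  8
 k  2  2  2  3  4  5  6  7  7  8
 l  3  3  3  3  4  5  6  7  8  8
 a  4  4  4  4  4  5  6  7  8  9
 b  5  5  5  5  5  5  6  7  8  9
 h  6  6  6  5  6  6  6  7  8  9
 f  7  7  6  6  6  7  7  7  8  9
 j  8  8  7  7  7  7  8  8  7  8
 j  9  9  8  8  8  8  8  9  8  8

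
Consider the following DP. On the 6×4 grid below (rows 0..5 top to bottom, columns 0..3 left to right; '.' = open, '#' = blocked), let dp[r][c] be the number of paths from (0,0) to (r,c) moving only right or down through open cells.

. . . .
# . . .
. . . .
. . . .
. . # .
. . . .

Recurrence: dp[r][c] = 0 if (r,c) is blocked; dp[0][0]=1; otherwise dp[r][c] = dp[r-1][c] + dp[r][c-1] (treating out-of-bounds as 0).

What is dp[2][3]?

6

r\c   0   1   2   3
  0   1   1   1   1
  1   0   1   2   3
  2   0   1   3   6
  3   0   1   4  10
  4   0   1   0  10
  5   0   1   1  11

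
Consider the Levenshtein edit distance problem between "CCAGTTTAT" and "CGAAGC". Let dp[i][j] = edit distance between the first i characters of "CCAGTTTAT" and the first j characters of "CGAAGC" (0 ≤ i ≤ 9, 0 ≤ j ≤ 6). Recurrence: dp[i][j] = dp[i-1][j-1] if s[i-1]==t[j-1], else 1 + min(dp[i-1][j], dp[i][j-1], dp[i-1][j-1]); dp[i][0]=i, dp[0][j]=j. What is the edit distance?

   ''  C  G  A  A  G  C
''  0  1  2  3  4  5  6
 C  1  0  1  2  3  4  5
 C  2  1  1  2  3  4  4
 A  3  2  2  1  2  3  4
 G  4  3  2  2  2  2  3
 T  5  4  3  3  3  3  3
 T  6  5  4  4  4  4  4
 T  7  6  5  5  5  5  5
 A  8  7  6  5  5  6  6
 T  9  8  7  6  6  6  7

7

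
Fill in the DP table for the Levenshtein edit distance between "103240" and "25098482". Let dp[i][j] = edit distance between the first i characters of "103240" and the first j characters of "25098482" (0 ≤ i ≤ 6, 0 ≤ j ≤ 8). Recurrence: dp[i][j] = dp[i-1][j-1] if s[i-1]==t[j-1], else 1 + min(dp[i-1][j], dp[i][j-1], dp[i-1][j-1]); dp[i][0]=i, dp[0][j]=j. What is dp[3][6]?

   ''  2  5  0  9  8  4  8  2
''  0  1  2  3  4  5  6  7  8
 1  1  1  2  3  4  5  6  7  8
 0  2  2  2  2  3  4  5  6  7
 3  3  3  3  3  3  4  5  6  7
 2  4  3  4  4  4  4  5  6  6
 4  5  4  4  5  5  5  4  5  6
 0  6  5  5  4  5  6  5  5  6

5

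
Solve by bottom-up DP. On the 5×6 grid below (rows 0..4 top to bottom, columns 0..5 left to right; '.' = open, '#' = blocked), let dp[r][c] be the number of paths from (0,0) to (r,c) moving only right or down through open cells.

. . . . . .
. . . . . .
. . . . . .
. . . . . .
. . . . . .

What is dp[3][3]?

r\c   0   1   2   3   4   5
  0   1   1   1   1   1   1
  1   1   2   3   4   5   6
  2   1   3   6  10  15  21
  3   1   4  10  20  35  56
  4   1   5  15  35  70 126

20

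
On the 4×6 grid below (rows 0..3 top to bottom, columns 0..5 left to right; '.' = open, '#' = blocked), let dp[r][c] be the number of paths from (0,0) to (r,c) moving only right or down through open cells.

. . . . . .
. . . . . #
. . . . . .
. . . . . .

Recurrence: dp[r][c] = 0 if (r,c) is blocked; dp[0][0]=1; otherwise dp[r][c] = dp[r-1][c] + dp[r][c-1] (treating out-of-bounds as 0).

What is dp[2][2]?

r\c   0   1   2   3   4   5
  0   1   1   1   1   1   1
  1   1   2   3   4   5   0
  2   1   3   6  10  15  15
  3   1   4  10  20  35  50

6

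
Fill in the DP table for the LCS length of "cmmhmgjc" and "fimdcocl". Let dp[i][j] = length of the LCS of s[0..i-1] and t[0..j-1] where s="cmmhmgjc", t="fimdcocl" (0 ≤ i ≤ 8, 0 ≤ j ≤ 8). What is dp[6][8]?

1

   ''  f  i  m  d  c  o  c  l
''  0  0  0  0  0  0  0  0  0
 c  0  0  0  0  0  1  1  1  1
 m  0  0  0  1  1  1  1  1  1
 m  0  0  0  1  1  1  1  1  1
 h  0  0  0  1  1  1  1  1  1
 m  0  0  0  1  1  1  1  1  1
 g  0  0  0  1  1  1  1  1  1
 j  0  0  0  1  1  1  1  1  1
 c  0  0  0  1  1  2  2  2  2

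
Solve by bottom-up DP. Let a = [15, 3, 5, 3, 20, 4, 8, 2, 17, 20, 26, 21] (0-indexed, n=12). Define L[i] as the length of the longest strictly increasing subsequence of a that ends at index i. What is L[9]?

5

   i    0    1    2    3    4    5    6    7    8    9   10   11
a[i]   15    3    5    3   20    4    8    2   17   20   26   21
L[i]    1    1    2    1    3    2    3    1    4    5    6    6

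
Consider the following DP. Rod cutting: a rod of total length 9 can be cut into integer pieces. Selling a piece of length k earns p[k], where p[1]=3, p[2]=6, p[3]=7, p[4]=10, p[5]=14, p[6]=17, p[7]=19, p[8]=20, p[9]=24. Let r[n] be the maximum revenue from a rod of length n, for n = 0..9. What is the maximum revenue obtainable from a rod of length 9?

27

   n    0    1    2    3    4    5    6    7    8    9
r[n]    0    3    6    9   12   15   18   21   24   27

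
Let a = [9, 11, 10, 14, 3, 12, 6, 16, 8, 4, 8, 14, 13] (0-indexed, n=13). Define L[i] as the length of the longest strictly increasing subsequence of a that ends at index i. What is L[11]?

   i    0    1    2    3    4    5    6    7    8    9   10   11   12
a[i]    9   11   10   14    3   12    6   16    8    4    8   14   13
L[i]    1    2    2    3    1    3    2    4    3    2    3    4    4

4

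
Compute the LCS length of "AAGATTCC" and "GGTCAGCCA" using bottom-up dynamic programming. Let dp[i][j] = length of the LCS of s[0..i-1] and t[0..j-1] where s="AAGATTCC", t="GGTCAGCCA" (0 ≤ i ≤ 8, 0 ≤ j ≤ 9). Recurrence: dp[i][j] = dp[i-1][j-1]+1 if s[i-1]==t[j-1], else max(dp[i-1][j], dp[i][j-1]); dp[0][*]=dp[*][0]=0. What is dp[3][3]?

   ''  G  G  T  C  A  G  C  C  A
''  0  0  0  0  0  0  0  0  0  0
 A  0  0  0  0  0  1  1  1  1  1
 A  0  0  0  0  0  1  1  1  1  2
 G  0  1  1  1  1  1  2  2  2  2
 A  0  1  1  1  1  2  2  2  2  3
 T  0  1  1  2  2  2  2  2  2  3
 T  0  1  1  2  2  2  2  2  2  3
 C  0  1  1  2  3  3  3  3  3  3
 C  0  1  1  2  3  3  3  4  4  4

1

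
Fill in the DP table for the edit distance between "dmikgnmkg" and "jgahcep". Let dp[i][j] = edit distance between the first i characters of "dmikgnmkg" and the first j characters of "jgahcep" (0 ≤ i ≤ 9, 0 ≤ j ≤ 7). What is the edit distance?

9

   ''  j  g  a  h  c  e  p
''  0  1  2  3  4  5  6  7
 d  1  1  2  3  4  5  6  7
 m  2  2  2  3  4  5  6  7
 i  3  3  3  3  4  5  6  7
 k  4  4  4  4  4  5  6  7
 g  5  5  4  5  5  5  6  7
 n  6  6  5  5  6  6  6  7
 m  7  7  6  6  6  7  7  7
 k  8  8  7  7  7  7  8  8
 g  9  9  8  8  8  8  8  9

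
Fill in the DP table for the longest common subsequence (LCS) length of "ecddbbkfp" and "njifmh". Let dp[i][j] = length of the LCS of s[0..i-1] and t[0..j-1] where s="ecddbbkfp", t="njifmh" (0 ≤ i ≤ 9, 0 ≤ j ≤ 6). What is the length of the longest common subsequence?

1

   ''  n  j  i  f  m  h
''  0  0  0  0  0  0  0
 e  0  0  0  0  0  0  0
 c  0  0  0  0  0  0  0
 d  0  0  0  0  0  0  0
 d  0  0  0  0  0  0  0
 b  0  0  0  0  0  0  0
 b  0  0  0  0  0  0  0
 k  0  0  0  0  0  0  0
 f  0  0  0  0  1  1  1
 p  0  0  0  0  1  1  1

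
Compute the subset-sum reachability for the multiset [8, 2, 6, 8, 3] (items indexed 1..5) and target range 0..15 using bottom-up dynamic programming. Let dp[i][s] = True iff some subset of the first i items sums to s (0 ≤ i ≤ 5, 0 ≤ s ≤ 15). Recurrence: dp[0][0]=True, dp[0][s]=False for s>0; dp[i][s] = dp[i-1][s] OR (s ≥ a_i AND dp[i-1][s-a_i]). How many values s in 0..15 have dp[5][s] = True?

i\s   0   1   2   3   4   5   6   7   8   9  10  11  12  13  14  15
  0   T   F   F   F   F   F   F   F   F   F   F   F   F   F   F   F
  1   T   F   F   F   F   F   F   F   T   F   F   F   F   F   F   F
  2   T   F   T   F   F   F   F   F   T   F   T   F   F   F   F   F
  3   T   F   T   F   F   F   T   F   T   F   T   F   F   F   T   F
  4   T   F   T   F   F   F   T   F   T   F   T   F   F   F   T   F
  5   T   F   T   T   F   T   T   F   T   T   T   T   F   T   T   F

11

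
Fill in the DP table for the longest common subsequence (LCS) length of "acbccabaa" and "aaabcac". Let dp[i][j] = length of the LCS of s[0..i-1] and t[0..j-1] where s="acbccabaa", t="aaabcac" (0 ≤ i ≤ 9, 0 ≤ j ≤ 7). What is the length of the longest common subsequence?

   ''  a  a  a  b  c  a  c
''  0  0  0  0  0  0  0  0
 a  0  1  1  1  1  1  1  1
 c  0  1  1  1  1  2  2  2
 b  0  1  1  1  2  2  2  2
 c  0  1  1  1  2  3  3  3
 c  0  1  1  1  2  3  3  4
 a  0  1  2  2  2  3  4  4
 b  0  1  2  2  3  3  4  4
 a  0  1  2  3  3  3  4  4
 a  0  1  2  3  3  3  4  4

4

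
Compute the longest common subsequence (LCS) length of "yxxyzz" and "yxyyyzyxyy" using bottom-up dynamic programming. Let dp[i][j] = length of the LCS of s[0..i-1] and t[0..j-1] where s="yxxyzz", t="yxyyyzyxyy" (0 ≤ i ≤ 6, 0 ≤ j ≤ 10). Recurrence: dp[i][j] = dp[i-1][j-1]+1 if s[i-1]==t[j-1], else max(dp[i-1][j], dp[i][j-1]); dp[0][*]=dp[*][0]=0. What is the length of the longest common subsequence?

   ''  y  x  y  y  y  z  y  x  y  y
''  0  0  0  0  0  0  0  0  0  0  0
 y  0  1  1  1  1  1  1  1  1  1  1
 x  0  1  2  2  2  2  2  2  2  2  2
 x  0  1  2  2  2  2  2  2  3  3  3
 y  0  1  2  3  3  3  3  3  3  4  4
 z  0  1  2  3  3  3  4  4  4  4  4
 z  0  1  2  3  3  3  4  4  4  4  4

4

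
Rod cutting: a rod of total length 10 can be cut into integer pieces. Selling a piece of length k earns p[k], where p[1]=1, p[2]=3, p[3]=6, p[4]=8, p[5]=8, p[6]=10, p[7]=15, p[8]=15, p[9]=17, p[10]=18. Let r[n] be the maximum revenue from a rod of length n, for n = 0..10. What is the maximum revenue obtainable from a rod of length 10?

21

   n    0    1    2    3    4    5    6    7    8    9   10
r[n]    0    1    3    6    8    9   12   15   16   18   21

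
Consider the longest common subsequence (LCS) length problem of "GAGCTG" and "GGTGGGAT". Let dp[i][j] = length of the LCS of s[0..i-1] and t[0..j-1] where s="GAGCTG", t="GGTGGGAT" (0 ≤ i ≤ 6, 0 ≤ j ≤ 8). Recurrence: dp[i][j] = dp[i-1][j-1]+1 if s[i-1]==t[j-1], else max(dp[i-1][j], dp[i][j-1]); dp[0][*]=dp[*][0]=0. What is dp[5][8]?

   ''  G  G  T  G  G  G  A  T
''  0  0  0  0  0  0  0  0  0
 G  0  1  1  1  1  1  1  1  1
 A  0  1  1  1  1  1  1  2  2
 G  0  1  2  2  2  2  2  2  2
 C  0  1  2  2  2  2  2  2  2
 T  0  1  2  3  3  3  3  3  3
 G  0  1  2  3  4  4  4  4  4

3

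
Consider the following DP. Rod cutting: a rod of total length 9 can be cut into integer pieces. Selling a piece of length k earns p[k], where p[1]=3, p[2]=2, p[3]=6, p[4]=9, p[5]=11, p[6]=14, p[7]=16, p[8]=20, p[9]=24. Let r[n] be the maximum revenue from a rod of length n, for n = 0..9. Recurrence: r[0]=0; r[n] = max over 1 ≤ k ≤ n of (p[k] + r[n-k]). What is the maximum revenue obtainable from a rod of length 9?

27

   n    0    1    2    3    4    5    6    7    8    9
r[n]    0    3    6    9   12   15   18   21   24   27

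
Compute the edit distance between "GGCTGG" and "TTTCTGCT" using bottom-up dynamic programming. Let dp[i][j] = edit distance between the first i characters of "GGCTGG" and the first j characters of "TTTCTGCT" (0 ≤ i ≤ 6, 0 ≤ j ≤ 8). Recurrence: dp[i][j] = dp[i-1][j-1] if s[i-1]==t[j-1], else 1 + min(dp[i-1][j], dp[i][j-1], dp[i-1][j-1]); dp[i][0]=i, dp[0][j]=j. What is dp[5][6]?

   ''  T  T  T  C  T  G  C  T
''  0  1  2  3  4  5  6  7  8
 G  1  1  2  3  4  5  5  6  7
 G  2  2  2  3  4  5  5  6  7
 C  3  3  3  3  3  4  5  5  6
 T  4  3  3  3  4  3  4  5  5
 G  5  4  4  4  4  4  3  4  5
 G  6  5  5  5  5  5  4  4  5

3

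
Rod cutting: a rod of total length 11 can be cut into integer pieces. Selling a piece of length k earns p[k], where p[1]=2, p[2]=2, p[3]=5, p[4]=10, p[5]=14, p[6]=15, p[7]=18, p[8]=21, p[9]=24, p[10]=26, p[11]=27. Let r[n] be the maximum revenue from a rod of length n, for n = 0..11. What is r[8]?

   n    0    1    2    3    4    5    6    7    8    9   10   11
r[n]    0    2    4    6   10   14   16   18   21   24   28   30

21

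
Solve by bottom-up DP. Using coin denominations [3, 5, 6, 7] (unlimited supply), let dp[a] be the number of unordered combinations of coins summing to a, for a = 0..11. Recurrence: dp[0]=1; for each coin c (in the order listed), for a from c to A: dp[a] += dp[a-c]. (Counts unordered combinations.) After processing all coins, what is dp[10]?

after  coin     0     1     2     3     4     5     6     7     8     9    10    11
          3     1     0     0     1     0     0     1     0     0     1     0     0
          5     1     0     0     1     0     1     1     0     1     1     1     1
          6     1     0     0     1     0     1     2     0     1     2     1     2
          7     1     0     0     1     0     1     2     1     1     2     2     2

2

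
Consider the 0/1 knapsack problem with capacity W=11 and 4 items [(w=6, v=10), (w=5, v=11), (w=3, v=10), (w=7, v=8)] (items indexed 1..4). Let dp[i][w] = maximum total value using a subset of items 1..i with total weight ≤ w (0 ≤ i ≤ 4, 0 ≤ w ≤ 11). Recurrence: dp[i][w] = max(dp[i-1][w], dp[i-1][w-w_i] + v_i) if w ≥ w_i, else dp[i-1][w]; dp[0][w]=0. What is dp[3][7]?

11

i\w   0   1   2   3   4   5   6   7   8   9  10  11
  0   0   0   0   0   0   0   0   0   0   0   0   0
  1   0   0   0   0   0   0  10  10  10  10  10  10
  2   0   0   0   0   0  11  11  11  11  11  11  21
  3   0   0   0  10  10  11  11  11  21  21  21  21
  4   0   0   0  10  10  11  11  11  21  21  21  21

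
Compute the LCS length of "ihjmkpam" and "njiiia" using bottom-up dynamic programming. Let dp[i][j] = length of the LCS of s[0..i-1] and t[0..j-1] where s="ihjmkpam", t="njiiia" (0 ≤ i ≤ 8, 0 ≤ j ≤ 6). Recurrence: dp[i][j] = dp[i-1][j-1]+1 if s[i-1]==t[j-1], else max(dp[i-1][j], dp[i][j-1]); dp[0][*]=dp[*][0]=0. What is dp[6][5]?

1

   ''  n  j  i  i  i  a
''  0  0  0  0  0  0  0
 i  0  0  0  1  1  1  1
 h  0  0  0  1  1  1  1
 j  0  0  1  1  1  1  1
 m  0  0  1  1  1  1  1
 k  0  0  1  1  1  1  1
 p  0  0  1  1  1  1  1
 a  0  0  1  1  1  1  2
 m  0  0  1  1  1  1  2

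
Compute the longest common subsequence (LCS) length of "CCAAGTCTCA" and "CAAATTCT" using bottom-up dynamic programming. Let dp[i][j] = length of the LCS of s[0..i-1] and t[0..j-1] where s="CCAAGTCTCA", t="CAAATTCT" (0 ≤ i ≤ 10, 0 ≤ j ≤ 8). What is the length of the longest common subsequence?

6

   ''  C  A  A  A  T  T  C  T
''  0  0  0  0  0  0  0  0  0
 C  0  1  1  1  1  1  1  1  1
 C  0  1  1  1  1  1  1  2  2
 A  0  1  2  2  2  2  2  2  2
 A  0  1  2  3  3  3  3  3  3
 G  0  1  2  3  3  3  3  3  3
 T  0  1  2  3  3  4  4  4  4
 C  0  1  2  3  3  4  4  5  5
 T  0  1  2  3  3  4  5  5  6
 C  0  1  2  3  3  4  5  6  6
 A  0  1  2  3  4  4  5  6  6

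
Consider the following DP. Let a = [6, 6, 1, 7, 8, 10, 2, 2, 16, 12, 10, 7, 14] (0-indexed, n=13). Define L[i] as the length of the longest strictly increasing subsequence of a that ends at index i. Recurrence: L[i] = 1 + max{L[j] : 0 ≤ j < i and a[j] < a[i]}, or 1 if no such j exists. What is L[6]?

   i    0    1    2    3    4    5    6    7    8    9   10   11   12
a[i]    6    6    1    7    8   10    2    2   16   12   10    7   14
L[i]    1    1    1    2    3    4    2    2    5    5    4    3    6

2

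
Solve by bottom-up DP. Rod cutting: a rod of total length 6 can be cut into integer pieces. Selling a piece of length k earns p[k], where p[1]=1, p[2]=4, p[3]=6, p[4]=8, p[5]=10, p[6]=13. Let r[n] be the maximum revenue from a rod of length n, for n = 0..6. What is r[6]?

   n    0    1    2    3    4    5    6
r[n]    0    1    4    6    8   10   13

13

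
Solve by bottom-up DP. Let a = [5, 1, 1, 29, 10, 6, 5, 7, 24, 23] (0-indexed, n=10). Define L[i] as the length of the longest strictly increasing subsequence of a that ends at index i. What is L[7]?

3

   i    0    1    2    3    4    5    6    7    8    9
a[i]    5    1    1   29   10    6    5    7   24   23
L[i]    1    1    1    2    2    2    2    3    4    4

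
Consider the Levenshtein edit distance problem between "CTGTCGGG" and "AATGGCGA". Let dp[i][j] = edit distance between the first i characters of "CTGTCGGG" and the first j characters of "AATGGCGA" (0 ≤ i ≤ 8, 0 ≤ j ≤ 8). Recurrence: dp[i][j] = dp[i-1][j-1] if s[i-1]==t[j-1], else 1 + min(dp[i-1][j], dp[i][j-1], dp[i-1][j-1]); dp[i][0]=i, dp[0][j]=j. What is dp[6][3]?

   ''  A  A  T  G  G  C  G  A
''  0  1  2  3  4  5  6  7  8
 C  1  1  2  3  4  5  5  6  7
 T  2  2  2  2  3  4  5  6  7
 G  3  3  3  3  2  3  4  5  6
 T  4  4  4  3  3  3  4  5  6
 C  5  5  5  4  4  4  3  4  5
 G  6  6  6  5  4  4  4  3  4
 G  7  7  7  6  5  4  5  4  4
 G  8  8  8  7  6  5  5  5  5

5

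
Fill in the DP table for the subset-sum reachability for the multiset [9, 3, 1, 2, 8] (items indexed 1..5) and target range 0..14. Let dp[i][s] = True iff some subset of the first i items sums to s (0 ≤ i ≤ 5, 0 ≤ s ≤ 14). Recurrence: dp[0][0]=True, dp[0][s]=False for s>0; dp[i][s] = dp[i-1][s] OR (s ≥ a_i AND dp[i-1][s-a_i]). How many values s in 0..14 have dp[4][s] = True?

13

i\s   0   1   2   3   4   5   6   7   8   9  10  11  12  13  14
  0   T   F   F   F   F   F   F   F   F   F   F   F   F   F   F
  1   T   F   F   F   F   F   F   F   F   T   F   F   F   F   F
  2   T   F   F   T   F   F   F   F   F   T   F   F   T   F   F
  3   T   T   F   T   T   F   F   F   F   T   T   F   T   T   F
  4   T   T   T   T   T   T   T   F   F   T   T   T   T   T   T
  5   T   T   T   T   T   T   T   F   T   T   T   T   T   T   T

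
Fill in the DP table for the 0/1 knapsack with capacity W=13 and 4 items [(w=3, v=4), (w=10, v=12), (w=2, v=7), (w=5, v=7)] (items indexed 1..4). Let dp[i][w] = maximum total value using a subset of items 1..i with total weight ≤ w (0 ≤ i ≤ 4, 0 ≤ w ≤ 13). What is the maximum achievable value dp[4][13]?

19

i\w   0   1   2   3   4   5   6   7   8   9  10  11  12  13
  0   0   0   0   0   0   0   0   0   0   0   0   0   0   0
  1   0   0   0   4   4   4   4   4   4   4   4   4   4   4
  2   0   0   0   4   4   4   4   4   4   4  12  12  12  16
  3   0   0   7   7   7  11  11  11  11  11  12  12  19  19
  4   0   0   7   7   7  11  11  14  14  14  18  18  19  19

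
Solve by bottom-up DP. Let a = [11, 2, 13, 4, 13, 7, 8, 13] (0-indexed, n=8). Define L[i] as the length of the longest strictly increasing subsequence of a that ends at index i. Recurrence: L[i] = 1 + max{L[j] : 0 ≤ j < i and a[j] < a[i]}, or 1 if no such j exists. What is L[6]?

   i    0    1    2    3    4    5    6    7
a[i]   11    2   13    4   13    7    8   13
L[i]    1    1    2    2    3    3    4    5

4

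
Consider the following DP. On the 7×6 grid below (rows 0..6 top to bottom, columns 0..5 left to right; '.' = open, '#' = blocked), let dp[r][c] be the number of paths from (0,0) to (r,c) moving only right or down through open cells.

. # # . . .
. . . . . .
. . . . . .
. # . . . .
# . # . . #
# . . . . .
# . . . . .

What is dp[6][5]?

r\c   0   1   2   3   4   5
  0   1   0   0   0   0   0
  1   1   1   1   1   1   1
  2   1   2   3   4   5   6
  3   1   0   3   7  12  18
  4   0   0   0   7  19   0
  5   0   0   0   7  26  26
  6   0   0   0   7  33  59

59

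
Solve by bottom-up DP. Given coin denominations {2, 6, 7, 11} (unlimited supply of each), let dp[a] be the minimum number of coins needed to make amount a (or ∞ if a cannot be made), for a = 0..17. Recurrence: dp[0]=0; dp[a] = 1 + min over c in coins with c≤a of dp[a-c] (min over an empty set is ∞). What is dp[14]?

 a  0  1  2  3  4  5  6  7  8  9 10 11 12 13 14 15 16 17
dp  0  -  1  -  2  -  1  1  2  2  3  1  2  2  2  3  3  2
(- denotes ∞ / unreachable)

2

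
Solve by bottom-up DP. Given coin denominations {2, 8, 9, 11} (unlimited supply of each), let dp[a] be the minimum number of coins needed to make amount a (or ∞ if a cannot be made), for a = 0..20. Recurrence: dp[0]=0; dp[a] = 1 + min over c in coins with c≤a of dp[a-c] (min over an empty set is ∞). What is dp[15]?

3

 a  0  1  2  3  4  5  6  7  8  9 10 11 12 13 14 15 16 17 18 19 20
dp  0  -  1  -  2  -  3  -  1  1  2  1  3  2  4  3  2  2  2  2  2
(- denotes ∞ / unreachable)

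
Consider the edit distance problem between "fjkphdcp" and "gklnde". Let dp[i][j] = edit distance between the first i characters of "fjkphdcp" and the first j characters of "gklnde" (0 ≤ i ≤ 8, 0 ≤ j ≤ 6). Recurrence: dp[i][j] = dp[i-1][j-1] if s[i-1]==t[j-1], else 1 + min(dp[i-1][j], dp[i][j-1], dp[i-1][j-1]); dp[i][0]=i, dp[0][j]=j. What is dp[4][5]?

5

   ''  g  k  l  n  d  e
''  0  1  2  3  4  5  6
 f  1  1  2  3  4  5  6
 j  2  2  2  3  4  5  6
 k  3  3  2  3  4  5  6
 p  4  4  3  3  4  5  6
 h  5  5  4  4  4  5  6
 d  6  6  5  5  5  4  5
 c  7  7  6  6  6  5  5
 p  8  8  7  7  7  6  6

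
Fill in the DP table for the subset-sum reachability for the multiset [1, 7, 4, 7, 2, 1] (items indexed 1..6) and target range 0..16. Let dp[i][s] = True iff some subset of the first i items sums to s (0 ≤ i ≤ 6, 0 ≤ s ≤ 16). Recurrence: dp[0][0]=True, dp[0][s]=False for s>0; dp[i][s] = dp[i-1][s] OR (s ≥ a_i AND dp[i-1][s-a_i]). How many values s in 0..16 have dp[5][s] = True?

17

i\s   0   1   2   3   4   5   6   7   8   9  10  11  12  13  14  15  16
  0   T   F   F   F   F   F   F   F   F   F   F   F   F   F   F   F   F
  1   T   T   F   F   F   F   F   F   F   F   F   F   F   F   F   F   F
  2   T   T   F   F   F   F   F   T   T   F   F   F   F   F   F   F   F
  3   T   T   F   F   T   T   F   T   T   F   F   T   T   F   F   F   F
  4   T   T   F   F   T   T   F   T   T   F   F   T   T   F   T   T   F
  5   T   T   T   T   T   T   T   T   T   T   T   T   T   T   T   T   T
  6   T   T   T   T   T   T   T   T   T   T   T   T   T   T   T   T   T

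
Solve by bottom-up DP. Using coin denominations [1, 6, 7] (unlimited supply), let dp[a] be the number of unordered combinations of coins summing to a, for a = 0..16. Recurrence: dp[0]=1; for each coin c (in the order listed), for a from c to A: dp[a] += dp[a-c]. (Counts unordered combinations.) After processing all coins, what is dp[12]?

after  coin     0     1     2     3     4     5     6     7     8     9    10    11    12    13    14    15    16
          1     1     1     1     1     1     1     1     1     1     1     1     1     1     1     1     1     1
          6     1     1     1     1     1     1     2     2     2     2     2     2     3     3     3     3     3
          7     1     1     1     1     1     1     2     3     3     3     3     3     4     5     6     6     6

4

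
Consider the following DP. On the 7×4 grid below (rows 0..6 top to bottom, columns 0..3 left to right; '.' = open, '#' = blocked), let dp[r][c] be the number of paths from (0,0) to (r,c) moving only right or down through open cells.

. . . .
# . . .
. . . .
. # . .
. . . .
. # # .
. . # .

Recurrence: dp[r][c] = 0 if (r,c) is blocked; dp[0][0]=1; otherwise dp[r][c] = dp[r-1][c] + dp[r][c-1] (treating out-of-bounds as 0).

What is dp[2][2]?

r\c   0   1   2   3
  0   1   1   1   1
  1   0   1   2   3
  2   0   1   3   6
  3   0   0   3   9
  4   0   0   3  12
  5   0   0   0  12
  6   0   0   0  12

3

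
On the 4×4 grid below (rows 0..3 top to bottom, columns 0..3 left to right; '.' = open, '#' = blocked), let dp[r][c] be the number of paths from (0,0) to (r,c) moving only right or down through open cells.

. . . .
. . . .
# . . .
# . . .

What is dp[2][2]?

5

r\c   0   1   2   3
  0   1   1   1   1
  1   1   2   3   4
  2   0   2   5   9
  3   0   2   7  16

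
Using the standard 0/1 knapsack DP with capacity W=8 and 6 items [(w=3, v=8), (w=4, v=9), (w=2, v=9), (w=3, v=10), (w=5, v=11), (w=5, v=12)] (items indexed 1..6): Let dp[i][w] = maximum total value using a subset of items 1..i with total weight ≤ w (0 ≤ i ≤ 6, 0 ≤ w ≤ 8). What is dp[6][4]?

i\w   0   1   2   3   4   5   6   7   8
  0   0   0   0   0   0   0   0   0   0
  1   0   0   0   8   8   8   8   8   8
  2   0   0   0   8   9   9   9  17  17
  3   0   0   9   9   9  17  18  18  18
  4   0   0   9  10  10  19  19  19  27
  5   0   0   9  10  10  19  19  20  27
  6   0   0   9  10  10  19  19  21  27

10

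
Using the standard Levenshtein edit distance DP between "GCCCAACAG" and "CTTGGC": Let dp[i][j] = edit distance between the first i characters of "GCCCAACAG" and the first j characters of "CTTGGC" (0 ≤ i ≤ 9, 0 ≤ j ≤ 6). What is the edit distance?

7

   ''  C  T  T  G  G  C
''  0  1  2  3  4  5  6
 G  1  1  2  3  3  4  5
 C  2  1  2  3  4  4  4
 C  3  2  2  3  4  5  4
 C  4  3  3  3  4  5  5
 A  5  4  4  4  4  5  6
 A  6  5  5  5  5  5  6
 C  7  6  6  6  6  6  5
 A  8  7  7  7  7  7  6
 G  9  8  8  8  7  7  7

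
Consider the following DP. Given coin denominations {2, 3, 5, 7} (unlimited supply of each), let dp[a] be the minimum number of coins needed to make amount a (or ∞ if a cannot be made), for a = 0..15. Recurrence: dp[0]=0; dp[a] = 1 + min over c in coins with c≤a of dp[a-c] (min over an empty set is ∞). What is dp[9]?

 a  0  1  2  3  4  5  6  7  8  9 10 11 12 13 14 15
dp  0  -  1  1  2  1  2  1  2  2  2  3  2  3  2  3
(- denotes ∞ / unreachable)

2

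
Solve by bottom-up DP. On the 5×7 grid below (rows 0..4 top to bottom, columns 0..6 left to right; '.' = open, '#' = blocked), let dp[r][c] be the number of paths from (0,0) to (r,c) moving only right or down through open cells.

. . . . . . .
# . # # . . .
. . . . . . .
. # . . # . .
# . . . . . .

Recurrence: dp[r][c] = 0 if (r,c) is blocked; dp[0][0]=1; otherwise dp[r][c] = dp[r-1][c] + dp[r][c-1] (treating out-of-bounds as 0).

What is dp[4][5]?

r\c   0   1   2   3   4   5   6
  0   1   1   1   1   1   1   1
  1   0   1   0   0   1   2   3
  2   0   1   1   1   2   4   7
  3   0   0   1   2   0   4  11
  4   0   0   1   3   3   7  18

7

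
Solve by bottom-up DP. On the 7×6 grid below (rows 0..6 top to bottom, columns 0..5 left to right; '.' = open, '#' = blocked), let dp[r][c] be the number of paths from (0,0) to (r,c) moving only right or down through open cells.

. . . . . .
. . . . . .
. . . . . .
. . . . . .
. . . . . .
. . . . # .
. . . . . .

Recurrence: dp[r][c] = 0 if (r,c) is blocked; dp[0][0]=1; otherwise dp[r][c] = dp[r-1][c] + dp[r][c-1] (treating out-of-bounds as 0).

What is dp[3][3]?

20

r\c   0   1   2   3   4   5
  0   1   1   1   1   1   1
  1   1   2   3   4   5   6
  2   1   3   6  10  15  21
  3   1   4  10  20  35  56
  4   1   5  15  35  70 126
  5   1   6  21  56   0 126
  6   1   7  28  84  84 210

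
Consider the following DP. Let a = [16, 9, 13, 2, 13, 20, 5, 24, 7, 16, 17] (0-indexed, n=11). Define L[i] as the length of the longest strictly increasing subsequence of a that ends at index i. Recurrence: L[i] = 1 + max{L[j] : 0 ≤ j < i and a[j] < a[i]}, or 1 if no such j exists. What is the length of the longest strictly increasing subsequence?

5

   i    0    1    2    3    4    5    6    7    8    9   10
a[i]   16    9   13    2   13   20    5   24    7   16   17
L[i]    1    1    2    1    2    3    2    4    3    4    5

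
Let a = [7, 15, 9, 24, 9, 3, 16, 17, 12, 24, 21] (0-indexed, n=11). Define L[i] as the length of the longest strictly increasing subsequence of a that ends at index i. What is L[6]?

   i    0    1    2    3    4    5    6    7    8    9   10
a[i]    7   15    9   24    9    3   16   17   12   24   21
L[i]    1    2    2    3    2    1    3    4    3    5    5

3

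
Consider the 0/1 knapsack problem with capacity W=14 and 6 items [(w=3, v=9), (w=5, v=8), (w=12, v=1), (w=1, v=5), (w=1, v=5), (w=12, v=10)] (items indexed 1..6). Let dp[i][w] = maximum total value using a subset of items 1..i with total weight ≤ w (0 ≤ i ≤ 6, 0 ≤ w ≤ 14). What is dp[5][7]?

19

i\w   0   1   2   3   4   5   6   7   8   9  10  11  12  13  14
  0   0   0   0   0   0   0   0   0   0   0   0   0   0   0   0
  1   0   0   0   9   9   9   9   9   9   9   9   9   9   9   9
  2   0   0   0   9   9   9   9   9  17  17  17  17  17  17  17
  3   0   0   0   9   9   9   9   9  17  17  17  17  17  17  17
  4   0   5   5   9  14  14  14  14  17  22  22  22  22  22  22
  5   0   5  10  10  14  19  19  19  19  22  27  27  27  27  27
  6   0   5  10  10  14  19  19  19  19  22  27  27  27  27  27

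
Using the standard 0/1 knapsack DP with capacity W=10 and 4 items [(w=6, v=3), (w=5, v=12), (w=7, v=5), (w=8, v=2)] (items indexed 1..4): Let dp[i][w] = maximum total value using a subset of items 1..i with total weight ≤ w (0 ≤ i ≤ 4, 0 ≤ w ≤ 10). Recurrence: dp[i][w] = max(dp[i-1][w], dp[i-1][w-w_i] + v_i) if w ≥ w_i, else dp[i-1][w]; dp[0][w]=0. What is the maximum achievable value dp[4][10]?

i\w   0   1   2   3   4   5   6   7   8   9  10
  0   0   0   0   0   0   0   0   0   0   0   0
  1   0   0   0   0   0   0   3   3   3   3   3
  2   0   0   0   0   0  12  12  12  12  12  12
  3   0   0   0   0   0  12  12  12  12  12  12
  4   0   0   0   0   0  12  12  12  12  12  12

12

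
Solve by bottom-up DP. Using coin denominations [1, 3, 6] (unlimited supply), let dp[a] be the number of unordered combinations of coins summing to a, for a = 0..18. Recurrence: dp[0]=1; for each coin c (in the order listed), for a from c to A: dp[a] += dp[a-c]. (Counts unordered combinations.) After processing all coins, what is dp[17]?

12

after  coin     0     1     2     3     4     5     6     7     8     9    10    11    12    13    14    15    16    17    18
          1     1     1     1     1     1     1     1     1     1     1     1     1     1     1     1     1     1     1     1
          3     1     1     1     2     2     2     3     3     3     4     4     4     5     5     5     6     6     6     7
          6     1     1     1     2     2     2     4     4     4     6     6     6     9     9     9    12    12    12    16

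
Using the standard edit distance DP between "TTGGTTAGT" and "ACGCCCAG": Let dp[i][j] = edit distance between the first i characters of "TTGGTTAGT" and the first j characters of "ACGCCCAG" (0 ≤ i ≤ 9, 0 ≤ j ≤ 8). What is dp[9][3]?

   ''  A  C  G  C  C  C  A  G
''  0  1  2  3  4  5  6  7  8
 T  1  1  2  3  4  5  6  7  8
 T  2  2  2  3  4  5  6  7  8
 G  3  3  3  2  3  4  5  6  7
 G  4  4  4  3  3  4  5  6  6
 T  5  5  5  4  4  4  5  6  7
 T  6  6  6  5  5  5  5  6  7
 A  7  6  7  6  6  6  6  5  6
 G  8  7  7  7  7  7  7  6  5
 T  9  8  8  8  8  8  8  7  6

8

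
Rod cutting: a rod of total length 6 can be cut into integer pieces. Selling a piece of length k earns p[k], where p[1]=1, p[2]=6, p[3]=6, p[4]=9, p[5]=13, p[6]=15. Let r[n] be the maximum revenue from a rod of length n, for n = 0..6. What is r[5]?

13

   n    0    1    2    3    4    5    6
r[n]    0    1    6    7   12   13   18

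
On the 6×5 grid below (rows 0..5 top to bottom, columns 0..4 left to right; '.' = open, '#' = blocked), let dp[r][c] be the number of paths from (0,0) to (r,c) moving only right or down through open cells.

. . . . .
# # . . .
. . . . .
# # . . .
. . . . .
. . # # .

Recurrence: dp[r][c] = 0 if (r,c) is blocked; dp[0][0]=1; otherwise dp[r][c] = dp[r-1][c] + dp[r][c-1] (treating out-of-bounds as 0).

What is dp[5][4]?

15

r\c   0   1   2   3   4
  0   1   1   1   1   1
  1   0   0   1   2   3
  2   0   0   1   3   6
  3   0   0   1   4  10
  4   0   0   1   5  15
  5   0   0   0   0  15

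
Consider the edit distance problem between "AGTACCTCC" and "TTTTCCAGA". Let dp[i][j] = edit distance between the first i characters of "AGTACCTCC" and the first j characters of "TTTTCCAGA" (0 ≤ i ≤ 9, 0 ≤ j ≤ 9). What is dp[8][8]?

   ''  T  T  T  T  C  C  A  G  A
''  0  1  2  3  4  5  6  7  8  9
 A  1  1  2  3  4  5  6  6  7  8
 G  2  2  2  3  4  5  6  7  6  7
 T  3  2  2  2  3  4  5  6  7  7
 A  4  3  3  3  3  4  5  5  6  7
 C  5  4  4  4  4  3  4  5  6  7
 C  6  5  5  5  5  4  3  4  5  6
 T  7  6  5  5  5  5  4  4  5  6
 C  8  7  6  6  6  5  5  5  5  6
 C  9  8  7  7  7  6  5  6  6  6

5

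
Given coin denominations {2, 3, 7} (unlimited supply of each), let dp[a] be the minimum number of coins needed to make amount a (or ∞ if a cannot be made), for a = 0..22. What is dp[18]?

 a  0  1  2  3  4  5  6  7  8  9 10 11 12 13 14 15 16 17 18 19 20 21 22
dp  0  -  1  1  2  2  2  1  3  2  2  3  3  3  2  4  3  3  4  4  4  3  5
(- denotes ∞ / unreachable)

4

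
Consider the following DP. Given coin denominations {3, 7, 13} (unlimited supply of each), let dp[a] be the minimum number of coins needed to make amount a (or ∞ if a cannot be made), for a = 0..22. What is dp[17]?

 a  0  1  2  3  4  5  6  7  8  9 10 11 12 13 14 15 16 17 18 19 20 21 22
dp  0  -  -  1  -  -  2  1  -  3  2  -  4  1  2  5  2  3  6  3  2  3  4
(- denotes ∞ / unreachable)

3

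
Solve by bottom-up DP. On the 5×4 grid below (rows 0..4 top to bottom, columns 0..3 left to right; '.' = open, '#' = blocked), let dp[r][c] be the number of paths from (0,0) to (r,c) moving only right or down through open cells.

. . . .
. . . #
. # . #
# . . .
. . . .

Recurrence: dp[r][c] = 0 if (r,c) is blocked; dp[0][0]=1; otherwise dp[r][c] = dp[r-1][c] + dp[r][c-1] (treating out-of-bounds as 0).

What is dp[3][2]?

3

r\c   0   1   2   3
  0   1   1   1   1
  1   1   2   3   0
  2   1   0   3   0
  3   0   0   3   3
  4   0   0   3   6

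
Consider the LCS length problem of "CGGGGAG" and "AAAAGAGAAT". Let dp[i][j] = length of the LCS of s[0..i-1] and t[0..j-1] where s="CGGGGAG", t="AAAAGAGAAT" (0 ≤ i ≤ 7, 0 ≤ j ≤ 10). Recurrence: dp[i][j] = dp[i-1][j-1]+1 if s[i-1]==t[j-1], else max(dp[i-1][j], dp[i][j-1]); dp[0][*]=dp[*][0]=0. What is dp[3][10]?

   ''  A  A  A  A  G  A  G  A  A  T
''  0  0  0  0  0  0  0  0  0  0  0
 C  0  0  0  0  0  0  0  0  0  0  0
 G  0  0  0  0  0  1  1  1  1  1  1
 G  0  0  0  0  0  1  1  2  2  2  2
 G  0  0  0  0  0  1  1  2  2  2  2
 G  0  0  0  0  0  1  1  2  2  2  2
 A  0  1  1  1  1  1  2  2  3  3  3
 G  0  1  1  1  1  2  2  3  3  3  3

2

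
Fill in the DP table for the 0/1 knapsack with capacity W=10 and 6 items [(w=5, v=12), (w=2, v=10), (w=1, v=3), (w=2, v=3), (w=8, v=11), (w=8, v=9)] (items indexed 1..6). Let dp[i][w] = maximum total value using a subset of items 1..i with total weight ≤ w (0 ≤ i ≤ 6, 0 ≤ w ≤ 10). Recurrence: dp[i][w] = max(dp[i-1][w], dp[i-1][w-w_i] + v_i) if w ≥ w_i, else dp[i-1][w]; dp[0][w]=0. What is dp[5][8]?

i\w   0   1   2   3   4   5   6   7   8   9  10
  0   0   0   0   0   0   0   0   0   0   0   0
  1   0   0   0   0   0  12  12  12  12  12  12
  2   0   0  10  10  10  12  12  22  22  22  22
  3   0   3  10  13  13  13  15  22  25  25  25
  4   0   3  10  13  13  16  16  22  25  25  28
  5   0   3  10  13  13  16  16  22  25  25  28
  6   0   3  10  13  13  16  16  22  25  25  28

25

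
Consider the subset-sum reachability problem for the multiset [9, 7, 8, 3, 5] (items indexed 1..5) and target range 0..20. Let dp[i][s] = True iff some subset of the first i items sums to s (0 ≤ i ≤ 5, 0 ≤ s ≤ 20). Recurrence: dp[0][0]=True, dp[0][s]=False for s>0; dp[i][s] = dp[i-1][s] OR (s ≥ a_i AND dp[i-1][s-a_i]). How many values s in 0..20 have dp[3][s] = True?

7

i\s   0   1   2   3   4   5   6   7   8   9  10  11  12  13  14  15  16  17  18  19  20
  0   T   F   F   F   F   F   F   F   F   F   F   F   F   F   F   F   F   F   F   F   F
  1   T   F   F   F   F   F   F   F   F   T   F   F   F   F   F   F   F   F   F   F   F
  2   T   F   F   F   F   F   F   T   F   T   F   F   F   F   F   F   T   F   F   F   F
  3   T   F   F   F   F   F   F   T   T   T   F   F   F   F   F   T   T   T   F   F   F
  4   T   F   F   T   F   F   F   T   T   T   T   T   T   F   F   T   T   T   T   T   T
  5   T   F   F   T   F   T   F   T   T   T   T   T   T   T   T   T   T   T   T   T   T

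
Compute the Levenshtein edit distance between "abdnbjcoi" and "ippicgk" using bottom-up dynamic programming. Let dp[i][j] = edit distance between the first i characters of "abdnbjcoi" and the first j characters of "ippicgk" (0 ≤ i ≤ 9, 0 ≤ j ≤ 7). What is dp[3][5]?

   ''  i  p  p  i  c  g  k
''  0  1  2  3  4  5  6  7
 a  1  1  2  3  4  5  6  7
 b  2  2  2  3  4  5  6  7
 d  3  3  3  3  4  5  6  7
 n  4  4  4  4  4  5  6  7
 b  5  5  5  5  5  5  6  7
 j  6  6  6  6  6  6  6  7
 c  7  7  7  7  7  6  7  7
 o  8  8  8  8  8  7  7  8
 i  9  8  9  9  8  8  8  8

5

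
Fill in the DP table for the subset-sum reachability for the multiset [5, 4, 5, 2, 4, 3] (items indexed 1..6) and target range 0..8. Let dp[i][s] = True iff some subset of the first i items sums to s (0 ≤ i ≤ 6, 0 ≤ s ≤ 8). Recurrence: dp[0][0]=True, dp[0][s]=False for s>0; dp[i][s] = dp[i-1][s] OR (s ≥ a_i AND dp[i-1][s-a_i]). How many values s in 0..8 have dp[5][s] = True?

7

i\s   0   1   2   3   4   5   6   7   8
  0   T   F   F   F   F   F   F   F   F
  1   T   F   F   F   F   T   F   F   F
  2   T   F   F   F   T   T   F   F   F
  3   T   F   F   F   T   T   F   F   F
  4   T   F   T   F   T   T   T   T   F
  5   T   F   T   F   T   T   T   T   T
  6   T   F   T   T   T   T   T   T   T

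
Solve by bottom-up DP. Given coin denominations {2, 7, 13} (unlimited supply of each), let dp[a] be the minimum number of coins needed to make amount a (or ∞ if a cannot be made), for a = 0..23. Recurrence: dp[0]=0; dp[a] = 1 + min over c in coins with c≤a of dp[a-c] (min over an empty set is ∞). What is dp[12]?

6

 a  0  1  2  3  4  5  6  7  8  9 10 11 12 13 14 15 16 17 18 19 20 21 22 23
dp  0  -  1  -  2  -  3  1  4  2  5  3  6  1  2  2  3  3  4  4  2  3  3  4
(- denotes ∞ / unreachable)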